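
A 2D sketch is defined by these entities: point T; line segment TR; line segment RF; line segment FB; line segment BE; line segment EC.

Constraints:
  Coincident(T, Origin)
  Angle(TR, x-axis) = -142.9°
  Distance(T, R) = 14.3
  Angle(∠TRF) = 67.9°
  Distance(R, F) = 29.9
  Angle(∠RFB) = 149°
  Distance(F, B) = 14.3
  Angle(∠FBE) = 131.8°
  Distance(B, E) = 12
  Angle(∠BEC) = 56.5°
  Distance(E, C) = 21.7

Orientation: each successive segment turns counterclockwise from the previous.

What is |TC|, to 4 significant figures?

19.17

∠FBE = 131.8° gives BE at 48.40° from the x-axis; with |BE| = 12.0, E = (36.54, -14.91). ∠BEC = 56.5° gives EC at 171.9° from the x-axis; with |EC| = 21.7, C = (15.06, -11.85). Then |TC| = |C − T| = 19.17.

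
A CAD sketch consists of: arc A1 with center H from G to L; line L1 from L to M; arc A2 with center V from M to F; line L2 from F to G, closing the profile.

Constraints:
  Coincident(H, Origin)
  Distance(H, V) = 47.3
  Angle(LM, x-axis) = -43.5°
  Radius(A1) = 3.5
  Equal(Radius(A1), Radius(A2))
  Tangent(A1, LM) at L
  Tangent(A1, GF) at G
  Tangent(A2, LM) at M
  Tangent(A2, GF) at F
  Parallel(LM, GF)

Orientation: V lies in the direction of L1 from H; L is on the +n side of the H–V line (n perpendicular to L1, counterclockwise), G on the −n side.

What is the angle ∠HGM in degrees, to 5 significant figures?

81.582°

Tangency of A1 to both parallel lines with radius 3.5 puts L and G at H ± 3.5·n: L = (2.4092, 2.5388), G = (-2.4092, -2.5388). Equal radii place M and F the same way about V: M = V + 3.5·n = (36.719, -30.020), F = V − 3.5·n = (31.901, -35.098). Then cos ∠HGM = GH·GM / (|GH||GM|), giving 81.582°.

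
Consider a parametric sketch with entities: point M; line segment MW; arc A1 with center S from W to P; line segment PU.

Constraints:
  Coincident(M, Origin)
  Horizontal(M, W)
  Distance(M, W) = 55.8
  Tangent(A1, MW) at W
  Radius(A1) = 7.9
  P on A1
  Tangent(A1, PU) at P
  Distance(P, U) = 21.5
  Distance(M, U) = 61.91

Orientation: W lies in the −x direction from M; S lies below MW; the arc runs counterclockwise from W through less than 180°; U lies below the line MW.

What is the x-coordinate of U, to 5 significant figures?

-53.754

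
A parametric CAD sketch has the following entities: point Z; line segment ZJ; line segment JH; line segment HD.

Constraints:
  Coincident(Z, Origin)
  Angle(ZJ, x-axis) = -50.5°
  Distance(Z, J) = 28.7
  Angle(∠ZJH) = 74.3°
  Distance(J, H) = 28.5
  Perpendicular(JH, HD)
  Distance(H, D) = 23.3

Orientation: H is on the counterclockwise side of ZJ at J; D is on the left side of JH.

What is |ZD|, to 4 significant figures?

21.18

Z is at the origin; ZJ runs at -50.5° with length 28.7, so J = 28.7·(cos -50.5°, sin -50.5°) = (18.26, -22.15). ∠ZJH = 74.3°, so JH runs at -50.5° + (180° − 74.3°) = 55.20° from the x-axis; with |JH| = 28.5, H = J + 28.5·(cos 55.20°, sin 55.20°) = (34.52, 1.257). JH ⟂ HD; with |HD| = 23.3 on the left of JH, D = H + 23.3·(-0.8211, 0.5707) = (15.39, 14.55). Then |ZD| = |D − Z| = 21.18.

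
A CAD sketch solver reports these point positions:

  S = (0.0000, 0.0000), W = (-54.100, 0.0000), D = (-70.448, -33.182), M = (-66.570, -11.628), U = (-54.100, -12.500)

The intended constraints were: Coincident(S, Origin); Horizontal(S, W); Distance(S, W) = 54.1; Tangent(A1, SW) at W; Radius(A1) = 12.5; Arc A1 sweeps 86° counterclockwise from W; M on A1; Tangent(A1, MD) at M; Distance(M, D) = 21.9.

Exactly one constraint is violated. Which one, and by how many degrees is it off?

Tangent(A1, MD) at M — off by 6.20°.

S = (0.00, 0.00) ✓; S.y = 0.00, W.y = 0.00 ✓; |SW| = 54.10 ✓; ∠(UW, WS) = 90.00° ✓; |UW| = 12.50 ✓; bearing(U→M) − bearing(U→W) = 86.00° ✓; |UM| = 12.50 ✓; ∠(UM, MD) = 96.20° ✗; |MD| = 21.90 ✓.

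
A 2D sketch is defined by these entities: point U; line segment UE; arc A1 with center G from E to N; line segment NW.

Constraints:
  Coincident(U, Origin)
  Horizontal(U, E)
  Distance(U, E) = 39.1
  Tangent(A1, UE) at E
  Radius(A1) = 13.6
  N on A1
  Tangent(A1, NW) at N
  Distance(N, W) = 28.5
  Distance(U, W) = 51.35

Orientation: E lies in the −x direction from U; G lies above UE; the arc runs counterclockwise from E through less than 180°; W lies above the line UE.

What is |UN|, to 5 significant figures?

29.481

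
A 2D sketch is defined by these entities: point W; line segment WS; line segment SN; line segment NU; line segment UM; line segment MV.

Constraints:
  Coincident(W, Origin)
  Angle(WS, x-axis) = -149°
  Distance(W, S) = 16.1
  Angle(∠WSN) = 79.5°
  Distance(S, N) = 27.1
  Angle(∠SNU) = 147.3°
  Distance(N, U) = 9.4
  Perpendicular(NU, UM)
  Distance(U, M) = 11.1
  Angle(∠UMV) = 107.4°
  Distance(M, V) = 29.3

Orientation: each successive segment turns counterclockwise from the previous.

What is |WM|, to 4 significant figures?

26.12

W is at the origin; WS runs at -149.0° with length 16.1, so S = (-13.80, -8.292). ∠WSN = 79.5° gives SN at -48.50° from the x-axis; with |SN| = 27.1, N = (4.157, -28.59). ∠SNU = 147.3° gives NU at -15.80° from the x-axis; with |NU| = 9.4, U = (13.20, -31.15). The perpendicularity gives UM at right angles to NU, so UM runs at 74.20°; with |UM| = 11.1, M = (16.22, -20.47). Then |WM| = |M − W| = 26.12.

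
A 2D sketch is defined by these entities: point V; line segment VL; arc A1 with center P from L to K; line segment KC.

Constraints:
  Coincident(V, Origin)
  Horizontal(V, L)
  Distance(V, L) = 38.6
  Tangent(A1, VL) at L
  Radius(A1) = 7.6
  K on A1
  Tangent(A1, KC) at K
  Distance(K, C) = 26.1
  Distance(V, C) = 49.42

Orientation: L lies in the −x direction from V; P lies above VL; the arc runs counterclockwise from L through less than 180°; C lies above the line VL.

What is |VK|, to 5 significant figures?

32.327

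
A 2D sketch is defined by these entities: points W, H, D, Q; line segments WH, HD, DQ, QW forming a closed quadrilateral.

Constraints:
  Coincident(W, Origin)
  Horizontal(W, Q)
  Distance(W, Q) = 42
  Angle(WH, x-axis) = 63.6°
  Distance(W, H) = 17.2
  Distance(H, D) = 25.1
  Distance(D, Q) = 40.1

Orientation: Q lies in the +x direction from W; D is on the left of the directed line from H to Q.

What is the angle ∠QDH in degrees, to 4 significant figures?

65.94°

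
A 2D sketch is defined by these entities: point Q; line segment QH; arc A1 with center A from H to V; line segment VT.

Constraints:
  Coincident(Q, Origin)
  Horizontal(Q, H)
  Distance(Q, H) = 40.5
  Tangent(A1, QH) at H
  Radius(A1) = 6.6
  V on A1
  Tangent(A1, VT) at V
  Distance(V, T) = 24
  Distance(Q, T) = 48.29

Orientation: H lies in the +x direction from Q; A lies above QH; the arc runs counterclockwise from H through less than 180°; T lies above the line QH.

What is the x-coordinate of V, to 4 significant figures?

46.54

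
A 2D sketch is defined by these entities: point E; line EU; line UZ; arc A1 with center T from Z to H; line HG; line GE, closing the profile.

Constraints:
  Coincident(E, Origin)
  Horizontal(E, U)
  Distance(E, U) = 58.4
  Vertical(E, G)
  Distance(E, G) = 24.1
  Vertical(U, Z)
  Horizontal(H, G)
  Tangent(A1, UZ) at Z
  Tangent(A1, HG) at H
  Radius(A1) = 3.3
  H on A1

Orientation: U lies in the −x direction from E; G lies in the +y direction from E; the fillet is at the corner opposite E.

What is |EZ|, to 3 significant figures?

62.0

The virtual corner opposite E is at (-58.4, 24.1). A1 meets UZ tangentially, so TZ is at right angles to UZ and tangency of A1 to HG means the radius TH is perpendicular to HG, with radius 3.3, so the center T sits 3.3 in from both sides at T = (-55.1, 20.8). That places the tangent points at Z = (-58.4, 20.8) on UZ and H = (-55.1, 24.1) on HG. Then |EZ| = |Z − E| = 62.0.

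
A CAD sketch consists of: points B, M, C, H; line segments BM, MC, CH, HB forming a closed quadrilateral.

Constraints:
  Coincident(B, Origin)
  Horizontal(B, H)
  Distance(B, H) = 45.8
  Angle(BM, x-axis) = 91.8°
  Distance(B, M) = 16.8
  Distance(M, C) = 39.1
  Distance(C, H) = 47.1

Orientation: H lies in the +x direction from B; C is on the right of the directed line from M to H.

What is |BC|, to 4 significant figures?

22.42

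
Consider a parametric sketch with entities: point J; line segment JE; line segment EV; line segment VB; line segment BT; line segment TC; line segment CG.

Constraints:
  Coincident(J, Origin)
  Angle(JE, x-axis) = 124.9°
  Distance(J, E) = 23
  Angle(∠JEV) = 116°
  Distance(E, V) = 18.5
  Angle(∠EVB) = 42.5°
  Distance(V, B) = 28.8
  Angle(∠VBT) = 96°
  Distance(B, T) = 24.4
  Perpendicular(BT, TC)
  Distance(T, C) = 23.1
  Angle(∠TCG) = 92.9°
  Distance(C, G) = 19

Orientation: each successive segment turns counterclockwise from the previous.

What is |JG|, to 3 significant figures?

29.8

J is at the origin; JE runs at 124.9° with length 23.0, so E = (-13.2, 18.9). ∠JEV = 116.0° gives EV at -171° from the x-axis; with |EV| = 18.5, V = (-31.4, 16.0). ∠EVB = 42.5° gives VB at -33.6° from the x-axis; with |VB| = 28.8, B = (-7.45, 0.0637). ∠VBT = 96.0° gives BT at 50.4° from the x-axis; with |BT| = 24.4, T = (8.10, 18.9). BT ⟂ TC, so TC runs at 140°; with |TC| = 23.1, C = (-9.69, 33.6). ∠TCG = 92.9° gives CG at -132° from the x-axis; with |CG| = 19.0, G = (-22.5, 19.6). Then |JG| = |G − J| = 29.8.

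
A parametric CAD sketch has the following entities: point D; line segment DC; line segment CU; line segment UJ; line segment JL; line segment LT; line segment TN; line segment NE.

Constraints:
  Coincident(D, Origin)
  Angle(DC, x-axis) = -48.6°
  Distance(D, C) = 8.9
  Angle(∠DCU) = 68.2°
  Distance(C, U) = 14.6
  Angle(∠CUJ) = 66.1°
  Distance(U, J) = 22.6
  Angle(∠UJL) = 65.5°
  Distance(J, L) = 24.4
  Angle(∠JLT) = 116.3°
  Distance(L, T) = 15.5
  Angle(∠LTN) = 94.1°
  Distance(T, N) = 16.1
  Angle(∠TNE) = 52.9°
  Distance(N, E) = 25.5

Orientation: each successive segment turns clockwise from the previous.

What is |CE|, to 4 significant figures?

12.99

∠LTN = 94.1° gives TN at -178.4° from the x-axis; with |TN| = 16.1, N = (-1.562, -16.73). ∠TNE = 52.9° gives NE at 54.50° from the x-axis; with |NE| = 25.5, E = (13.25, 4.033). Then |CE| = |E − C| = 12.99.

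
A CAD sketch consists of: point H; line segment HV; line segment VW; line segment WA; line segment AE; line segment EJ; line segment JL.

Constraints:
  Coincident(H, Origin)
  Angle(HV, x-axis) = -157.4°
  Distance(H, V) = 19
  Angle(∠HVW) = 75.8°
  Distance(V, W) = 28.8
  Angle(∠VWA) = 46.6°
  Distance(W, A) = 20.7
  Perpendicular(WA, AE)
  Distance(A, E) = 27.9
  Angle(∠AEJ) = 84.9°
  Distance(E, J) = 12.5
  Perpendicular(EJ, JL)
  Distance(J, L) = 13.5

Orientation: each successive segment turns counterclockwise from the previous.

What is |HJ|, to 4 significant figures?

30.85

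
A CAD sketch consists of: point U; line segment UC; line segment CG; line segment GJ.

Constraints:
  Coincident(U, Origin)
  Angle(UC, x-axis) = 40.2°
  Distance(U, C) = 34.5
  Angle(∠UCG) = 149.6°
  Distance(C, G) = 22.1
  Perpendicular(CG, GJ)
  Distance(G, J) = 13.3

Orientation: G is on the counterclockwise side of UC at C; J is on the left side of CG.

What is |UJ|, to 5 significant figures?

52.023

∠UCG = 149.6°, so CG runs at 40.2° + (180° − 149.6°) = 70.600° from the x-axis; with |CG| = 22.1, G = C + 22.1·(cos 70.600°, sin 70.600°) = (33.692, 43.114). CG is perpendicular to GJ; with |GJ| = 13.3 on the left of CG, J = G + 13.3·(-0.94322, 0.33216) = (21.147, 47.531). Then |UJ| = |J − U| = 52.023.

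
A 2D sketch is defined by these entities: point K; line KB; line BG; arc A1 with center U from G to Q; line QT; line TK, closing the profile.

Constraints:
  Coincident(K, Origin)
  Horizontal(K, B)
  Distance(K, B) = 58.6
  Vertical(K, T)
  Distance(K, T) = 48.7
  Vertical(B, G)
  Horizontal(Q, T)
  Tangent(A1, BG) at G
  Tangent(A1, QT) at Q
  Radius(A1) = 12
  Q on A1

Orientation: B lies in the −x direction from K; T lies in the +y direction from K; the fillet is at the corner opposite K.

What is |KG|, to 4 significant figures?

69.14

K is at the origin; K and B share the same y with |KB| = 58.6 and B on the −x side, so B = (-58.60, 0.000). K and T share the same x with |KT| = 48.7 and T on the +y side, so T = (0.000, 48.70). The virtual corner opposite K is at (-58.60, 48.70). A1 meets BG tangentially, so UG is at right angles to BG and A1 meets QT tangentially, so UQ is at right angles to QT, with radius 12.0, so the center U sits 12.0 in from both sides at U = (-46.60, 36.70). That places the tangent points at G = (-58.60, 36.70) on BG and Q = (-46.60, 48.70) on QT. Then |KG| = |G − K| = 69.14.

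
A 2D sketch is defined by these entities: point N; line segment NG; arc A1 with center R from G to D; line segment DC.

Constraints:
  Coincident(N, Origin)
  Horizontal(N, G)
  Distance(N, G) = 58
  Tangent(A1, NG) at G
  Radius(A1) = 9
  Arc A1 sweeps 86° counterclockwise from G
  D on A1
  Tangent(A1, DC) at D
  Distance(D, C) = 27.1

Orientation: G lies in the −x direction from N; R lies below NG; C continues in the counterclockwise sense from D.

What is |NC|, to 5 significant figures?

77.437

N is at the origin; NG is horizontal with |NG| = 58.0 and G on the −x side, so G = (-58.000, 0.0000). The tangent condition forces RG to be normal to NG, so R = G + (0, -9) = (-58.000, -9.0000). On A1, G sits at bearing 90° from R; an 86° counterclockwise sweep puts D at bearing 176°, so D = R + 9.0·(cos 176°, sin 176°) = (-66.978, -8.3722). Tangency of A1 to DC means the radius RD is perpendicular to DC, so DC runs along (−sin 176°, cos 176°); with |DC| = 27.1, C = (-68.868, -35.406). Then |NC| = |C − N| = 77.437.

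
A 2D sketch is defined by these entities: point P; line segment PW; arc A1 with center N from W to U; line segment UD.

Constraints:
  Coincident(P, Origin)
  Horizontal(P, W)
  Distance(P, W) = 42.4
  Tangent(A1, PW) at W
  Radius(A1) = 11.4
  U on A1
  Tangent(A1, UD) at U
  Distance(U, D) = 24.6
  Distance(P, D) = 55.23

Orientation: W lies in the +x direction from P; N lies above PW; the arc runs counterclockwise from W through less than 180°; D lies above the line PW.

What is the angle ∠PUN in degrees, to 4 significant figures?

12.32°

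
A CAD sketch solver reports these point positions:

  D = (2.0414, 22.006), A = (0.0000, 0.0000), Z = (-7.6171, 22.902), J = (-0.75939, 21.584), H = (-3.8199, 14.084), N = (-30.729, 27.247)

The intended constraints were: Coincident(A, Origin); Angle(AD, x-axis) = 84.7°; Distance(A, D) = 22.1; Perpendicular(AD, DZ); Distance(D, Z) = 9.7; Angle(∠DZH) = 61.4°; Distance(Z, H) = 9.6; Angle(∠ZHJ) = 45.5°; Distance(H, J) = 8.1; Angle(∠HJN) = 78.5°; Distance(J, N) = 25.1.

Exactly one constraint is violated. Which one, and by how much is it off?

Distance(J, N) = 25.1 — off by 5.40.

A = (0.00, 0.00) ✓; AD at 84.70° ✓; |AD| = 22.10 ✓; ∠(AD, DZ) = 90.00° ✓; |DZ| = 9.700 ✓; ∠DZH = 61.40° ✓; |ZH| = 9.601 ✓; ∠ZHJ = 45.50° ✓; |HJ| = 8.100 ✓; ∠HJN = 78.50° ✓; |JN| = 30.50 ✗.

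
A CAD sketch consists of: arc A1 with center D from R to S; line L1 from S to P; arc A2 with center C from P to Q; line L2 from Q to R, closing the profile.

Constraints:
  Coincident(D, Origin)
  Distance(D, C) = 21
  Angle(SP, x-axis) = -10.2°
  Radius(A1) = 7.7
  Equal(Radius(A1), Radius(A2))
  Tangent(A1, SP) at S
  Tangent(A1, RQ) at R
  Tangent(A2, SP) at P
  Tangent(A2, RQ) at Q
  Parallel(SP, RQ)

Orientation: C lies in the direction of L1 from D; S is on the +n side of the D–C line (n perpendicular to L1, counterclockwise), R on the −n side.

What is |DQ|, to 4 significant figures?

22.37

Tangency of A1 to both parallel lines with radius 7.7 puts S and R at D ± 7.7·n: S = (1.364, 7.578), R = (-1.364, -7.578). Equal radii place P and Q the same way about C: P = C + 7.7·n = (22.03, 3.860), Q = C − 7.7·n = (19.30, -11.30). Then |DQ| = |Q − D| = 22.37.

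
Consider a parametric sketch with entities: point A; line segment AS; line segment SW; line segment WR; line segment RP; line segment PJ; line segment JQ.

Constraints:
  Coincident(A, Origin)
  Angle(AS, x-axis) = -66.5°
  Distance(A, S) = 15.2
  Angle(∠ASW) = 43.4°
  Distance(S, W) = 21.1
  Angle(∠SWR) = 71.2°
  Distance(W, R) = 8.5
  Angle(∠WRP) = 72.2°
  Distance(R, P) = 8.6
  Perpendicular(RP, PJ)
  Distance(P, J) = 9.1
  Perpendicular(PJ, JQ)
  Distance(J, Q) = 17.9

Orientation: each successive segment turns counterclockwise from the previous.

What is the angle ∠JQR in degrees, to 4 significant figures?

44.38°

A is at the origin; AS runs at -66.5° with length 15.2, so S = (6.061, -13.94). ∠ASW = 43.4° gives SW at 70.10° from the x-axis; with |SW| = 21.1, W = (13.24, 5.901). ∠SWR = 71.2° gives WR at 178.9° from the x-axis; with |WR| = 8.5, R = (4.745, 6.064). ∠WRP = 72.2° gives RP at -73.30° from the x-axis; with |RP| = 8.6, P = (7.216, -2.173). The perpendicularity gives PJ at right angles to RP, so PJ runs at 16.70°; with |PJ| = 9.1, J = (15.93, 0.4417). PJ is perpendicular to JQ, so JQ runs at 106.7°; with |JQ| = 17.9, Q = (10.79, 17.59). Then cos ∠JQR = QJ·QR / (|QJ||QR|), giving 44.38°.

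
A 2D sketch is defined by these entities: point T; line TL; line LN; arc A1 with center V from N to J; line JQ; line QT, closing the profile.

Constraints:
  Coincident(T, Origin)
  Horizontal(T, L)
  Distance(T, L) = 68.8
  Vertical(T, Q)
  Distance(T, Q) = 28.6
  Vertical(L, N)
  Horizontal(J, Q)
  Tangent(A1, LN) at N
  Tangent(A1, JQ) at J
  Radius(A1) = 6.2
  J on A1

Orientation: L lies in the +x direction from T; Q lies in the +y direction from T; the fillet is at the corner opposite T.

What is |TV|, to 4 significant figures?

66.49

T is at the origin; TL is horizontal with |TL| = 68.8 and L on the +x side, so L = (68.80, 0.000). TQ is vertical with |TQ| = 28.6 and Q on the +y side, so Q = (0.000, 28.60). The virtual corner opposite T is at (68.80, 28.60). Since A1 is tangent to LN there, VN ⟂ LN and the tangent condition forces VJ to be normal to JQ, with radius 6.2, so the center V sits 6.2 in from both sides at V = (62.60, 22.40). Then |TV| = |V − T| = 66.49.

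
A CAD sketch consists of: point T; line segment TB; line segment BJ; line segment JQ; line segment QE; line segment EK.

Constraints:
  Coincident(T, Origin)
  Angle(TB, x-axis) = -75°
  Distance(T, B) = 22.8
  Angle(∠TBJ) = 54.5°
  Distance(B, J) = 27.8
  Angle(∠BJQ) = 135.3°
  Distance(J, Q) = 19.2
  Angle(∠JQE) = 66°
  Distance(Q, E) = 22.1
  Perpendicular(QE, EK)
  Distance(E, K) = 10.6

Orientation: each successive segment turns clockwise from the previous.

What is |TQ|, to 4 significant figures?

28.66

T is at the origin; TB runs at -75.0° with length 22.8, so B = (5.901, -22.02). ∠TBJ = 54.5° gives BJ at 159.5° from the x-axis; with |BJ| = 27.8, J = (-20.14, -12.29). ∠BJQ = 135.3° gives JQ at 114.8° from the x-axis; with |JQ| = 19.2, Q = (-28.19, 5.142). Then |TQ| = |Q − T| = 28.66.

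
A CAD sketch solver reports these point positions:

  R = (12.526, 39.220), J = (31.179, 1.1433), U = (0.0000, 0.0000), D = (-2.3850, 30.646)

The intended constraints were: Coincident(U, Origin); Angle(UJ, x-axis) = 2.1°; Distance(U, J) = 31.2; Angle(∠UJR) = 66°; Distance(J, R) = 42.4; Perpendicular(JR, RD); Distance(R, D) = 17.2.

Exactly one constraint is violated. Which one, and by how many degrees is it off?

Perpendicular(JR, RD) — off by 3.80°.

U = (0.00, 0.00) ✓; UJ at 2.100° ✓; |UJ| = 31.20 ✓; ∠UJR = 66.00° ✓; |JR| = 42.40 ✓; ∠(JR, RD) = 93.80° ✗; |RD| = 17.20 ✓.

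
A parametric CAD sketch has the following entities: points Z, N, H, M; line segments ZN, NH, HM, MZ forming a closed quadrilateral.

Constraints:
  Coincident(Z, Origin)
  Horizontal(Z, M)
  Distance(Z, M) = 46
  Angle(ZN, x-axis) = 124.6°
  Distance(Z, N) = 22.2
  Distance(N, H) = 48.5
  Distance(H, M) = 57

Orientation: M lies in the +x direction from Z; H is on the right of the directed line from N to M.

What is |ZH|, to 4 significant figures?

29.40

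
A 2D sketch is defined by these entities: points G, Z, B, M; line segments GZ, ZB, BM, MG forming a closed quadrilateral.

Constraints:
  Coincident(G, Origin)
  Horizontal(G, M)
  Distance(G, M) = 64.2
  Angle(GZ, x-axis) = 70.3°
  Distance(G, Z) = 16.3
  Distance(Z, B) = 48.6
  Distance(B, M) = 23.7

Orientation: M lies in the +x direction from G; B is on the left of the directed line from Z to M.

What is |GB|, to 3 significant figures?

57.8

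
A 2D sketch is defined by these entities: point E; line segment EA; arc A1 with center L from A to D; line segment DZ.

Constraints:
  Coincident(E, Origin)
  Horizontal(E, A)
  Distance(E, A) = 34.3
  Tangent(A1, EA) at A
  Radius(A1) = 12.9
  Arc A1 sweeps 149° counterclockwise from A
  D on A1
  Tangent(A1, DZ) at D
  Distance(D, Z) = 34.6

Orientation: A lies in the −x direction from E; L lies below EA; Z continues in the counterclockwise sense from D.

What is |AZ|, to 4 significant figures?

47.70

E is at the origin; EA is horizontal with |EA| = 34.3 and A on the −x side, so A = (-34.30, 0.000). Since A1 is tangent to EA there, LA ⟂ EA, so L = A + (0, -12.9) = (-34.30, -12.90). On A1, A sits at bearing 90° from L; a 149° counterclockwise sweep puts D at bearing 239°, so D = L + 12.9·(cos 239°, sin 239°) = (-40.94, -23.96). A1 meets DZ tangentially, so LD is at right angles to DZ, so DZ runs along (−sin 239°, cos 239°); with |DZ| = 34.6, Z = (-11.29, -41.78). Then |AZ| = |Z − A| = 47.70.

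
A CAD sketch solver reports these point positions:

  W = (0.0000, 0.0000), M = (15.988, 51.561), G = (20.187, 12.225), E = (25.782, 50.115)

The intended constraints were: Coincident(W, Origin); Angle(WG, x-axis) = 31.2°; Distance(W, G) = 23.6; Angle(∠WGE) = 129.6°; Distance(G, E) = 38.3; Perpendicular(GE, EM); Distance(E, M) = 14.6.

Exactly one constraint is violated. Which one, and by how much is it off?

Distance(E, M) = 14.6 — off by 4.70.

W = (0.00, 0.00) ✓; WG at 31.20° ✓; |WG| = 23.60 ✓; ∠WGE = 129.6° ✓; |GE| = 38.30 ✓; ∠(GE, EM) = 90.00° ✓; |EM| = 9.900 ✗.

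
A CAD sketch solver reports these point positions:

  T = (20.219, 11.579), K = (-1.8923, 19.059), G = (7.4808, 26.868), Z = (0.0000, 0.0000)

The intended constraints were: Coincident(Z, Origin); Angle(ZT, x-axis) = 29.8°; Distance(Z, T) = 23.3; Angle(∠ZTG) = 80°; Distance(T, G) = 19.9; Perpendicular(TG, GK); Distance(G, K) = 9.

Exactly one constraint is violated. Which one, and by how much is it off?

Distance(G, K) = 9 — off by 3.20.

Z = (0.00, 0.00) ✓; ZT at 29.80° ✓; |ZT| = 23.30 ✓; ∠ZTG = 80.00° ✓; |TG| = 19.90 ✓; ∠(TG, GK) = 90.00° ✓; |GK| = 12.20 ✗.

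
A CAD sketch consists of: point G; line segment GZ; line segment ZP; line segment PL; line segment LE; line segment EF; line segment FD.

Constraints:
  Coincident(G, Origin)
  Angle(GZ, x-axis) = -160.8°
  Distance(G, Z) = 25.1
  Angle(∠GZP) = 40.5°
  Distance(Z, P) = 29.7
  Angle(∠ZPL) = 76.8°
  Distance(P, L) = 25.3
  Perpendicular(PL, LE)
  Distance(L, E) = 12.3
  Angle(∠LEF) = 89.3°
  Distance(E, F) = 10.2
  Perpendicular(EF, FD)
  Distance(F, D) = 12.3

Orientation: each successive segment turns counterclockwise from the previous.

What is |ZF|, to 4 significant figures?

18.69

G is at the origin; GZ runs at -160.8° with length 25.1, so Z = (-23.70, -8.255). ∠GZP = 40.5° gives ZP at -21.30° from the x-axis; with |ZP| = 29.7, P = (3.967, -19.04). ∠ZPL = 76.8° gives PL at 81.90° from the x-axis; with |PL| = 25.3, L = (7.532, 6.004). The perpendicularity gives LE at right angles to PL, so LE runs at 171.9°; with |LE| = 12.3, E = (-4.645, 7.738). ∠LEF = 89.3° gives EF at -97.40° from the x-axis; with |EF| = 10.2, F = (-5.959, -2.377). Then |ZF| = |F − Z| = 18.69.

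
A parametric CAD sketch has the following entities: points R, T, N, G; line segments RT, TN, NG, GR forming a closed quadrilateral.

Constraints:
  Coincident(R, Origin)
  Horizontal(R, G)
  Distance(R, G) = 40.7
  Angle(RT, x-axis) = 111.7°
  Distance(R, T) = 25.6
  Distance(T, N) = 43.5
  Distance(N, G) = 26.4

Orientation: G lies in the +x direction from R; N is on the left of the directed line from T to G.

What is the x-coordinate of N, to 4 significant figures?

34.00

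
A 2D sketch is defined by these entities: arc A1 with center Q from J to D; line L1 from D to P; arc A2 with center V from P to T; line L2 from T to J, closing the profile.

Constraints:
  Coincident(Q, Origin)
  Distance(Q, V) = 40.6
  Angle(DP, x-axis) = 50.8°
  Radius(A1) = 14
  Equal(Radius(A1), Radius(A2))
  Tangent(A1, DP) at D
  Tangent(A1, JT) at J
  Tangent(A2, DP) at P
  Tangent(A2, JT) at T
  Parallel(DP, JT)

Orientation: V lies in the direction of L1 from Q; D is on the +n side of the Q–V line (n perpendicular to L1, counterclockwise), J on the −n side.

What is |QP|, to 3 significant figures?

42.9

The slot axis is L1's direction at 50.8°, so u = (cos 50.8°, sin 50.8°) = (0.632, 0.775) and n = (−sin 50.8°, cos 50.8°) = (-0.775, 0.632). Q is at the origin and V lies 40.6 along u from Q, so V = 40.6·u = (25.7, 31.5). Tangency of A1 to both parallel lines with radius 14.0 puts D and J at Q ± 14.0·n: D = (-10.8, 8.85), J = (10.8, -8.85). Equal radii place P and T the same way about V: P = V + 14.0·n = (14.8, 40.3), T = V − 14.0·n = (36.5, 22.6). Then |QP| = |P − Q| = 42.9.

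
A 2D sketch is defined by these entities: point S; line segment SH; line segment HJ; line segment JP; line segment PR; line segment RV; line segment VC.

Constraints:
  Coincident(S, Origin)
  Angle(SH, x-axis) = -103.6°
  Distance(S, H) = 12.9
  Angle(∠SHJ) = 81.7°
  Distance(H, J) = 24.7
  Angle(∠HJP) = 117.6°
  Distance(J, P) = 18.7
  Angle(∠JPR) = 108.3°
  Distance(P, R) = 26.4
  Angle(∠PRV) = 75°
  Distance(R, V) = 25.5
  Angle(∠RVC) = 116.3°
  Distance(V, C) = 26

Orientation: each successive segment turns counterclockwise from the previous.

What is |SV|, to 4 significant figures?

0.8857

S is at the origin; SH runs at -103.6° with length 12.9, so H = (-3.033, -12.54). ∠SHJ = 81.7° gives HJ at -5.300° from the x-axis; with |HJ| = 24.7, J = (21.56, -14.82). ∠HJP = 117.6° gives JP at 57.10° from the x-axis; with |JP| = 18.7, P = (31.72, 0.8810). ∠JPR = 108.3° gives PR at 128.8° from the x-axis; with |PR| = 26.4, R = (15.18, 21.46). ∠PRV = 75.0° gives RV at -126.2° from the x-axis; with |RV| = 25.5, V = (0.1156, 0.8781). Then |SV| = |V − S| = 0.8857.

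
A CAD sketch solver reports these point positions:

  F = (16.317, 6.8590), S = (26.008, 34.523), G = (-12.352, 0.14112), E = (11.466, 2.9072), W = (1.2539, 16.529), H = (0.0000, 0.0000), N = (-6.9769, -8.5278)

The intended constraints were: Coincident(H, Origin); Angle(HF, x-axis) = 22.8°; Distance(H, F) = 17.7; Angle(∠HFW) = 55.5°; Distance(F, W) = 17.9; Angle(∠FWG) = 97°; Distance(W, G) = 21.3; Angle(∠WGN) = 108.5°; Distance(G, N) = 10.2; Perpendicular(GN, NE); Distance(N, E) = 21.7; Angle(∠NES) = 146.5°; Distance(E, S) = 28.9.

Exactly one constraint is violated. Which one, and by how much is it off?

Distance(E, S) = 28.9 — off by 5.90.

H = (0.00, 0.00) ✓; HF at 22.80° ✓; |HF| = 17.70 ✓; ∠HFW = 55.50° ✓; |FW| = 17.90 ✓; ∠FWG = 97.00° ✓; |WG| = 21.30 ✓; ∠WGN = 108.5° ✓; |GN| = 10.20 ✓; ∠(GN, NE) = 90.00° ✓; |NE| = 21.70 ✓; ∠NES = 146.5° ✓; |ES| = 34.80 ✗.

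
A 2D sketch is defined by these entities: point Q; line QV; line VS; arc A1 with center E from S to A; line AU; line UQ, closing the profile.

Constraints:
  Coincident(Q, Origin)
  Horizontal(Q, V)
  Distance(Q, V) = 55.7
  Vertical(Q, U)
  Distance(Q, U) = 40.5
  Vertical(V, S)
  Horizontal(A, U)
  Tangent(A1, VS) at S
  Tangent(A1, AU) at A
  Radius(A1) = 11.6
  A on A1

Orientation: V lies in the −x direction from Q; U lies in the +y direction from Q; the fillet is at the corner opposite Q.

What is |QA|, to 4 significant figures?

59.88

Q is at the origin; Q and V share the same y with |QV| = 55.7 and V on the −x side, so V = (-55.70, 0.000). Q and U share the same x with |QU| = 40.5 and U on the +y side, so U = (0.000, 40.50). The virtual corner opposite Q is at (-55.70, 40.50). A1 meets VS tangentially, so ES is at right angles to VS and A1 meets AU tangentially, so EA is at right angles to AU, with radius 11.6, so the center E sits 11.6 in from both sides at E = (-44.10, 28.90). That places the tangent points at S = (-55.70, 28.90) on VS and A = (-44.10, 40.50) on AU. Then |QA| = |A − Q| = 59.88.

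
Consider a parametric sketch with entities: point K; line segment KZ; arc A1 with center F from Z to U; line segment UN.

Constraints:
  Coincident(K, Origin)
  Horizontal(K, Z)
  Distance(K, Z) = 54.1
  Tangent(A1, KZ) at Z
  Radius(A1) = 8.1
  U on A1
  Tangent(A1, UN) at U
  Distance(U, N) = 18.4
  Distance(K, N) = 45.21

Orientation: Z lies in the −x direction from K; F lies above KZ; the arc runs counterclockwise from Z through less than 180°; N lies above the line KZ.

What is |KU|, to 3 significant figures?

46.9

Checks: |FU| = 8.100 ✓; ∠(FU, UN) = 90.00° ✓; |UN| = 18.40 ✓; |KN| = 45.21 ✓.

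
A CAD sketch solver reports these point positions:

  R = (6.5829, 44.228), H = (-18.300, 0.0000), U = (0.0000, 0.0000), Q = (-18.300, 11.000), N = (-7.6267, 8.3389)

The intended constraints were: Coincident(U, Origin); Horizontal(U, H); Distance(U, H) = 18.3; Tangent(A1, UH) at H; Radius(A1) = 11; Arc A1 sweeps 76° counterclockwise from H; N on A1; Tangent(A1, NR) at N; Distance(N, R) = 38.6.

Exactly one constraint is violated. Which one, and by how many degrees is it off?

Tangent(A1, NR) at N — off by 7.60°.

U = (0.00, 0.00) ✓; U.y = 0.00, H.y = 0.00 ✓; |UH| = 18.30 ✓; ∠(QH, HU) = 90.00° ✓; |QH| = 11.00 ✓; bearing(Q→N) − bearing(Q→H) = 76.00° ✓; |QN| = 11.00 ✓; ∠(QN, NR) = 97.60° ✗; |NR| = 38.60 ✓.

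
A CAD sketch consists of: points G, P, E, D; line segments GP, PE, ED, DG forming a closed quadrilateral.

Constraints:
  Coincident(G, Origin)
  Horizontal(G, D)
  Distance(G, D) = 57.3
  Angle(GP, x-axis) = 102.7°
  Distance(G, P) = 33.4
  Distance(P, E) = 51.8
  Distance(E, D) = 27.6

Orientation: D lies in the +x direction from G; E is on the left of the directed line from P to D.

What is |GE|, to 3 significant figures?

49.9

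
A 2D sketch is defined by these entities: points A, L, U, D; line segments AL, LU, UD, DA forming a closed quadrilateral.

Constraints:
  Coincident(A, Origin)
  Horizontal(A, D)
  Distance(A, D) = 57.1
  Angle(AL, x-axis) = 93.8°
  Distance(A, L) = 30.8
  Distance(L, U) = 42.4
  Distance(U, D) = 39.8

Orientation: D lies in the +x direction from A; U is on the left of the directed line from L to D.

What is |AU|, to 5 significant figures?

53.812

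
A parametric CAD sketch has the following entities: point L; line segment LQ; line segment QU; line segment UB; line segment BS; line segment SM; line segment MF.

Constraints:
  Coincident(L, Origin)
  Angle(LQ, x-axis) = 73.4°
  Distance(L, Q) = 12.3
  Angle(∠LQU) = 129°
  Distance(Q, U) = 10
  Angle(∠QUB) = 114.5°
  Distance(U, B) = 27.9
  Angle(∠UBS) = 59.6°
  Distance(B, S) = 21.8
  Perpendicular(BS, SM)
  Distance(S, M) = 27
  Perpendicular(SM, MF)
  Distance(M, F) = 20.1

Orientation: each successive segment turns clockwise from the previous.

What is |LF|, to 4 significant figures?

32.39

L is at the origin; LQ runs at 73.4° with length 12.3, so Q = (3.514, 11.79). ∠LQU = 129.0° gives QU at 22.40° from the x-axis; with |QU| = 10.0, U = (12.76, 15.60). ∠QUB = 114.5° gives UB at -43.10° from the x-axis; with |UB| = 27.9, B = (33.13, -3.465). ∠UBS = 59.6° gives BS at -163.5° from the x-axis; with |BS| = 21.8, S = (12.23, -9.657). The perpendicularity gives SM at right angles to BS, so SM runs at 106.5°; with |SM| = 27.0, M = (4.560, 16.23). SM is perpendicular to MF, so MF runs at 16.50°; with |MF| = 20.1, F = (23.83, 21.94). Then |LF| = |F − L| = 32.39.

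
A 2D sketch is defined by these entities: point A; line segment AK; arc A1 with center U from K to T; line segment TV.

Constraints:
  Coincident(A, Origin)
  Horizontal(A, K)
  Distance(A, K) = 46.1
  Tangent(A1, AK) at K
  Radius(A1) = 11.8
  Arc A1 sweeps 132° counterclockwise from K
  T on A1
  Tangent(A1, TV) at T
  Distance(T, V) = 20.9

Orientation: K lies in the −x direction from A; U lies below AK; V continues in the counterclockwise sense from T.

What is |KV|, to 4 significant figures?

35.61

A is at the origin; A and K share the same y with |AK| = 46.1 and K on the −x side, so K = (-46.10, 0.000). The tangent condition forces UK to be normal to AK, so U = K + (0, -11.8) = (-46.10, -11.80). On A1, K sits at bearing 90° from U; a 132° counterclockwise sweep puts T at bearing 222°, so T = U + 11.8·(cos 222°, sin 222°) = (-54.87, -19.70). The tangent condition forces UT to be normal to TV, so TV runs along (−sin 222°, cos 222°); with |TV| = 20.9, V = (-40.88, -35.23). Then |KV| = |V − K| = 35.61.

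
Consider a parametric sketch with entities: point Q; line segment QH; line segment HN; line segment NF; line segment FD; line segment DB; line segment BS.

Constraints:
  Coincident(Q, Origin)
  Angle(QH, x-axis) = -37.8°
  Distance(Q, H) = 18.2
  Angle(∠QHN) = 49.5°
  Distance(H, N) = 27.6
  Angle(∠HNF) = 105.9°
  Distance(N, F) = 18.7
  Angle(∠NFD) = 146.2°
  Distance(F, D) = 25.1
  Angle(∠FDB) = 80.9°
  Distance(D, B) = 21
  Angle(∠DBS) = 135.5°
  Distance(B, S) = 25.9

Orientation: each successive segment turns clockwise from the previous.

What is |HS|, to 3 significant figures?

8.01

∠FDB = 80.9° gives DB at -15.3° from the x-axis; with |DB| = 21.0, B = (1.66, 19.2). ∠DBS = 135.5° gives BS at -59.8° from the x-axis; with |BS| = 25.9, S = (14.7, -3.15). Then |HS| = |S − H| = 8.01.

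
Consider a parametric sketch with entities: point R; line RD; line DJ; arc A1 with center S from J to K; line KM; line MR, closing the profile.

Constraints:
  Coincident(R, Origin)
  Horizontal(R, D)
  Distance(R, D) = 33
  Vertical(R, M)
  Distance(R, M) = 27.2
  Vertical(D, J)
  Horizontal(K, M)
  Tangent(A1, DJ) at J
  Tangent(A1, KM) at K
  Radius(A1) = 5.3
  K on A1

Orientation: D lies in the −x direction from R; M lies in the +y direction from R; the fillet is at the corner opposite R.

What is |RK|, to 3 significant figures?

38.8

R is at the origin; RD is horizontal with |RD| = 33.0 and D on the −x side, so D = (-33.0, 0.00). R and M share the same x with |RM| = 27.2 and M on the +y side, so M = (0.00, 27.2). The virtual corner opposite R is at (-33.0, 27.2). The tangent condition forces SJ to be normal to DJ and the tangent condition forces SK to be normal to KM, with radius 5.3, so the center S sits 5.3 in from both sides at S = (-27.7, 21.9). That places the tangent points at J = (-33.0, 21.9) on DJ and K = (-27.7, 27.2) on KM. Then |RK| = |K − R| = 38.8.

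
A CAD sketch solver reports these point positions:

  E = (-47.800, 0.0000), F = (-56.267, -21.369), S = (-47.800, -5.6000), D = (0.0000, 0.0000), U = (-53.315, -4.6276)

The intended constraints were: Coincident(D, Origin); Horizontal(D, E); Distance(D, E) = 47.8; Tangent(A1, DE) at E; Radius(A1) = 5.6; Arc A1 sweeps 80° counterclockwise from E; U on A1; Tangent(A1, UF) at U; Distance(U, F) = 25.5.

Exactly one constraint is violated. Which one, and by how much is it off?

Distance(U, F) = 25.5 — off by 8.50.

D = (0.00, 0.00) ✓; D.y = 0.00, E.y = 0.00 ✓; |DE| = 47.80 ✓; ∠(SE, ED) = 90.00° ✓; |SE| = 5.600 ✓; bearing(S→U) − bearing(S→E) = 80.00° ✓; |SU| = 5.600 ✓; ∠(SU, UF) = 90.00° ✓; |UF| = 17.00 ✗.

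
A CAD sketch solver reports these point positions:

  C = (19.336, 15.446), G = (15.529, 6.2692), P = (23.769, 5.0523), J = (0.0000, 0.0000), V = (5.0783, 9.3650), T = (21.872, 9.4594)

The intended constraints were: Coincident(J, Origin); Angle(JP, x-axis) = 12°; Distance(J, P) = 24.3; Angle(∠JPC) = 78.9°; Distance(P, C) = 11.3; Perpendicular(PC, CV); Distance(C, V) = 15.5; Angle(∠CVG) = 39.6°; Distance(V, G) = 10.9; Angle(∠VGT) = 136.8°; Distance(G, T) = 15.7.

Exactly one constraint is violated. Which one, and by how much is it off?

Distance(G, T) = 15.7 — off by 8.60.

J = (0.00, 0.00) ✓; JP at 12.00° ✓; |JP| = 24.30 ✓; ∠JPC = 78.90° ✓; |PC| = 11.30 ✓; ∠(PC, CV) = 90.00° ✓; |CV| = 15.50 ✓; ∠CVG = 39.60° ✓; |VG| = 10.90 ✓; ∠VGT = 136.8° ✓; |GT| = 7.100 ✗.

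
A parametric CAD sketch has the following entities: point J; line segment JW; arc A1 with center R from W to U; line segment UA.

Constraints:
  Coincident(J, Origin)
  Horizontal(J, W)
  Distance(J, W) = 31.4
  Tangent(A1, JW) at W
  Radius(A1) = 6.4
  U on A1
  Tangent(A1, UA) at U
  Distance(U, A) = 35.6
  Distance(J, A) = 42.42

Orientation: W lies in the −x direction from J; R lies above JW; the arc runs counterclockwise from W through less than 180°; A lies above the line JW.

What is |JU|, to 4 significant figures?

25.66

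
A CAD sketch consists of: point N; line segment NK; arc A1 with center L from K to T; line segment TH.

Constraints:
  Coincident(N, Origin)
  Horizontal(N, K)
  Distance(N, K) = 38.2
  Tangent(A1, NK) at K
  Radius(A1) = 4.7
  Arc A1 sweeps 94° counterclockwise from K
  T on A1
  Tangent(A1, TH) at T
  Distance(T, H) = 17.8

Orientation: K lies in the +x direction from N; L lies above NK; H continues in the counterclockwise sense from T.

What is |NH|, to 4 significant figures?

47.47

N is at the origin; NK is horizontal with |NK| = 38.2 and K on the +x side, so K = (38.20, 0.000). The tangent condition forces LK to be normal to NK, so L = K + (0, 4.7) = (38.20, 4.700). On A1, K sits at bearing -90° from L; a 94° counterclockwise sweep puts T at bearing 4°, so T = L + 4.7·(cos 4°, sin 4°) = (42.89, 5.028). The tangent condition forces LT to be normal to TH, so TH runs along (−sin 4°, cos 4°); with |TH| = 17.8, H = (41.65, 22.78). Then |NH| = |H − N| = 47.47.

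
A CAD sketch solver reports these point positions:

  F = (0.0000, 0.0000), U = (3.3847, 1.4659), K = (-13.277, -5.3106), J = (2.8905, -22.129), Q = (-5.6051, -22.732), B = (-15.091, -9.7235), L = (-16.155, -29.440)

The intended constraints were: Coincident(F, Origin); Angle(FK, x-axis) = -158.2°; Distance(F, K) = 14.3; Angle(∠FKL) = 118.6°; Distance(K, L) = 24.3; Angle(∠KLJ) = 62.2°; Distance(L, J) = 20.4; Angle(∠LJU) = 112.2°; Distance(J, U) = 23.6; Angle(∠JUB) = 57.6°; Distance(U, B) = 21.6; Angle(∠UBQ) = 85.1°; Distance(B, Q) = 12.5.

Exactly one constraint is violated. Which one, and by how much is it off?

Distance(B, Q) = 12.5 — off by 3.60.

F = (0.00, 0.00) ✓; FK at -158.2° ✓; |FK| = 14.30 ✓; ∠FKL = 118.6° ✓; |KL| = 24.30 ✓; ∠KLJ = 62.20° ✓; |LJ| = 20.40 ✓; ∠LJU = 112.2° ✓; |JU| = 23.60 ✓; ∠JUB = 57.60° ✓; |UB| = 21.60 ✓; ∠UBQ = 85.10° ✓; |BQ| = 16.10 ✗.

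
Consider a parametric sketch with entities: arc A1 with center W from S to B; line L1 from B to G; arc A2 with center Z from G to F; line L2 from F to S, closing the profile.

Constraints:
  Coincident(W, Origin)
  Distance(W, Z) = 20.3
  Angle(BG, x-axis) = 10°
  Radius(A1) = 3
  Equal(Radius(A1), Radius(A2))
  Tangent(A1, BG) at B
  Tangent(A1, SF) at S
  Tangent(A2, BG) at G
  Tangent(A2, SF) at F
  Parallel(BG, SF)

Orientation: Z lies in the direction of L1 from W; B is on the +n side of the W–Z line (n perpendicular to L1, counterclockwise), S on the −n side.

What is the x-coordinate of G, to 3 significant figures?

19.5

The slot axis is L1's direction at 10.0°, so u = (cos 10.0°, sin 10.0°) = (0.985, 0.174) and n = (−sin 10.0°, cos 10.0°) = (-0.174, 0.985). W is at the origin and Z lies 20.3 along u from W, so Z = 20.3·u = (20.0, 3.53). Tangency of A1 to both parallel lines with radius 3.0 puts B and S at W ± 3.0·n: B = (-0.521, 2.95), S = (0.521, -2.95). Equal radii place G and F the same way about Z: G = Z + 3.0·n = (19.5, 6.48), F = Z − 3.0·n = (20.5, 0.571). So G.x = 19.5.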